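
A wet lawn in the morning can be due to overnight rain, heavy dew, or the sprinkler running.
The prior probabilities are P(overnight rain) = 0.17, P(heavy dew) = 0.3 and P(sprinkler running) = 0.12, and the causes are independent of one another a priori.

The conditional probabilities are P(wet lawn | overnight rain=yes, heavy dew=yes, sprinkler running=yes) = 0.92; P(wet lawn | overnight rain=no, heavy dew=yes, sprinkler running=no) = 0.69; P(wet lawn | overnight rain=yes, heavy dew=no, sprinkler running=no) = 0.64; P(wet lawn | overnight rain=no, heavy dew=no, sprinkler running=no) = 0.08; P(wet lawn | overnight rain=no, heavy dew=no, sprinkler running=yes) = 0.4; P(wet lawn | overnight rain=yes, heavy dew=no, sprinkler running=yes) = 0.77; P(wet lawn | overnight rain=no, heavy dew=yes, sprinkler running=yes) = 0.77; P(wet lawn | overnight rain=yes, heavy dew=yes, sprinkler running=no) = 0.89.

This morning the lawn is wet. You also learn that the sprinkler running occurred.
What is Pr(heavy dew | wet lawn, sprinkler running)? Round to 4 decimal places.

P(wet lawn | sprinkler running) = 0.4×0.83×0.7 + 0.77×0.83×0.3 + 0.77×0.17×0.7 + 0.92×0.17×0.3 = 0.232400 + 0.191730 + 0.091630 + 0.046920 = 0.562680
Restricting to configurations with heavy dew present: 0.191730 + 0.046920 = 0.238650.
So P(heavy dew | wet lawn, sprinkler running) = 0.238650/0.562680 ≈ 0.4241.

Pr(heavy dew | wet lawn, sprinkler running) ≈ 0.4241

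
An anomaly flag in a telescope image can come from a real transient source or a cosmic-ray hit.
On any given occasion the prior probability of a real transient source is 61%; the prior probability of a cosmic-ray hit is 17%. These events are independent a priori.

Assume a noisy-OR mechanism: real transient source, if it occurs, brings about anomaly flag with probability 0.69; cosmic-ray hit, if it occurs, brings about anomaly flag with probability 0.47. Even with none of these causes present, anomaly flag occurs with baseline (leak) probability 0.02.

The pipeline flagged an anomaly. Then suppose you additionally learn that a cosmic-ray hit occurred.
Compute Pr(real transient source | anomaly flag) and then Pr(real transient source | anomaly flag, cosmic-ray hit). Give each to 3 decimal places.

Under noisy-OR, P(anomaly flag | causes) = 1 − (1−0.02)·∏(1−qᵢ) over the active causes.
For the numerator, keep only real transient source=true terms: 0.352486 + 0.087003 = 0.439489
Normalizer over all consistent configurations: 0.02×0.39×0.83 + 0.4806×0.39×0.17 + 0.6962×0.61×0.83 + 0.838986×0.61×0.17 = 0.477827
Posterior = 0.439489 / 0.477827 ≈ 0.920

Now also conditioning on cosmic-ray hit=true:
Numerator (weight on configurations with real transient source): 0.838986*0.61 = 0.511781
Normalizer over all consistent configurations: 0.4806*0.39 + 0.838986*0.61 = 0.699215
Posterior = 0.511781 / 0.699215 ≈ 0.732

Pr(real transient source | anomaly flag) ≈ 0.920; Pr(real transient source | anomaly flag, cosmic-ray hit) ≈ 0.732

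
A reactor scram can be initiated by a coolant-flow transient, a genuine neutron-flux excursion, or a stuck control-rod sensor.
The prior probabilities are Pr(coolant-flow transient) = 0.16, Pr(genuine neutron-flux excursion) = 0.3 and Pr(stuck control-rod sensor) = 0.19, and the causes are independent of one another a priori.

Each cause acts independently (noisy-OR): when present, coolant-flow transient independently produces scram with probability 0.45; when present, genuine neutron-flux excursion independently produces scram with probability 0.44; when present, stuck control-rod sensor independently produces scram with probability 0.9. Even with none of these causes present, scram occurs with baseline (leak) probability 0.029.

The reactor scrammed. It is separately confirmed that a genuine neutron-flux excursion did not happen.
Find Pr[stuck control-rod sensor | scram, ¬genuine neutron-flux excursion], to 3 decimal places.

Under noisy-OR, P(scram | causes) = 1 − (1−0.029)·∏(1−qᵢ) over the active causes.
P(scram | ¬genuine neutron-flux excursion) = 0.029×0.84×0.81 + 0.9029×0.84×0.19 + 0.46595×0.16×0.81 + 0.946595×0.16×0.19 = 0.019732 + 0.144103 + 0.060387 + 0.028776 = 0.252998
Restricting to configurations with stuck control-rod sensor present: 0.144103 + 0.028776 = 0.172879.
So P(stuck control-rod sensor | scram, ¬genuine neutron-flux excursion) = 0.172879/0.252998 ≈ 0.683.

Pr[stuck control-rod sensor | scram, ¬genuine neutron-flux excursion] ≈ 0.683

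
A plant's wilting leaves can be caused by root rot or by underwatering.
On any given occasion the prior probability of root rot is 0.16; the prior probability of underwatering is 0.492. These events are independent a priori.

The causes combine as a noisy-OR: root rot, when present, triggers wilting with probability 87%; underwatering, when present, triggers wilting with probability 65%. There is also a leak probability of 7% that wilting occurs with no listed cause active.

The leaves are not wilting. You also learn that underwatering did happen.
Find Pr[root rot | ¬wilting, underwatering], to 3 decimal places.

Under noisy-OR, P(wilting | causes) = 1 − (1−0.07)·∏(1−qᵢ) over the active causes.
For the numerator, keep only root rot=true terms: 0.042315*0.16 = 0.006770
The normalizing constant is 0.3255*0.84 + 0.042315*0.16 = 0.280190
P(root rot | ¬wilting, underwatering) = 0.006770/0.280190 ≈ 0.024

Pr[root rot | ¬wilting, underwatering] ≈ 0.024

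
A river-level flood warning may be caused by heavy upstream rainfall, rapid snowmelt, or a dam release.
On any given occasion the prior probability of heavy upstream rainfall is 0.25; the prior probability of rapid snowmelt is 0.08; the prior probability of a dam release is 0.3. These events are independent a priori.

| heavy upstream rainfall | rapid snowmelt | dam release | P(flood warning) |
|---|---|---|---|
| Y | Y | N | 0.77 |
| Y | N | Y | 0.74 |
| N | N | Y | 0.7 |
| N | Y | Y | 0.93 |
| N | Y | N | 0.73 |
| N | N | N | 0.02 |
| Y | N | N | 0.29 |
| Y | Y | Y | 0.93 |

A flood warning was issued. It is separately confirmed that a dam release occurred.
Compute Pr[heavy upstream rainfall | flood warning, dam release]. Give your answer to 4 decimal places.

Numerator (weight on configurations with heavy upstream rainfall): 0.170200 + 0.018600 = 0.188800
Normalizer over all consistent configurations: 0.7*0.75*0.92 + 0.93*0.75*0.08 + 0.74*0.25*0.92 + 0.93*0.25*0.08 = 0.727600
P(heavy upstream rainfall | flood warning, dam release) = 0.188800/0.727600 ≈ 0.2595

Pr[heavy upstream rainfall | flood warning, dam release] ≈ 0.2595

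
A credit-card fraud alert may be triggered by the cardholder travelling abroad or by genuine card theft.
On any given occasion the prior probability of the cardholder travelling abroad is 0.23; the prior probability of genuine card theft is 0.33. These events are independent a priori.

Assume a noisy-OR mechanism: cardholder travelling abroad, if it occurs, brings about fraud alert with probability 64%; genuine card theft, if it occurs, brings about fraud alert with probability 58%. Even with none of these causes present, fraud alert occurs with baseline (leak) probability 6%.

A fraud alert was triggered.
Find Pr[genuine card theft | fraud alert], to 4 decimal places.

Pr[genuine card theft | fraud alert] ≈ 0.6222

Under noisy-OR, P(fraud alert | causes) = 1 − (1−0.06)·∏(1−qᵢ) over the active causes.
P(fraud alert) = 0.06×0.77×0.67 + 0.6052×0.77×0.33 + 0.6616×0.23×0.67 + 0.857872×0.23×0.33 = 0.030954 + 0.153781 + 0.101953 + 0.065112 = 0.351800
The genuine card theft-present share is 0.153781 + 0.065112 = 0.218893.
So P(genuine card theft | fraud alert) = 0.218893/0.351800 ≈ 0.6222.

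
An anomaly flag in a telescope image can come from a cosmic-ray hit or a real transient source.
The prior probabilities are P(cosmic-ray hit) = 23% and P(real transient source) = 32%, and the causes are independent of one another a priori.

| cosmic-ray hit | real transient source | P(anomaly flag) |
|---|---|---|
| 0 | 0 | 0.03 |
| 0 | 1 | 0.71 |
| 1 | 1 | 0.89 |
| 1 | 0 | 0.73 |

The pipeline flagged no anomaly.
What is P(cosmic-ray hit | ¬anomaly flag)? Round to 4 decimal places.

Numerator (weight on configurations with cosmic-ray hit): 0.042228 + 0.008096 = 0.050324
Normalizer over all consistent configurations: 0.97·0.77·0.68 + 0.29·0.77·0.32 + 0.27·0.23·0.68 + 0.11·0.23·0.32 = 0.629672
P(cosmic-ray hit | ¬anomaly flag) = 0.050324/0.629672 ≈ 0.0799

P(cosmic-ray hit | ¬anomaly flag) ≈ 0.0799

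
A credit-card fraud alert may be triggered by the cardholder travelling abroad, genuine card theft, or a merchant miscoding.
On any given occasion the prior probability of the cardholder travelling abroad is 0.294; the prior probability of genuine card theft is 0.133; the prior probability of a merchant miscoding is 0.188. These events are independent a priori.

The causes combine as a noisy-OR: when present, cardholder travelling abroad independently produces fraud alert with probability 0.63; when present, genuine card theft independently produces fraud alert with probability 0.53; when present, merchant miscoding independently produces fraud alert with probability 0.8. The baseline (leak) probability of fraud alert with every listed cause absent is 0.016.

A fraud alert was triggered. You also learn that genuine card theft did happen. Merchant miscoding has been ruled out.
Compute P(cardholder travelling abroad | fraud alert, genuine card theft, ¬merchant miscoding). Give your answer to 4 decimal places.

Under noisy-OR, P(fraud alert | causes) = 1 − (1−0.016)·∏(1−qᵢ) over the active causes.
Numerator (weight on configurations with cardholder travelling abroad): 0.828882*0.294 = 0.243691
Denominator P(fraud alert | genuine card theft, ¬merchant miscoding): 0.53752*0.706 + 0.828882*0.294 = 0.623180
Posterior = 0.243691 / 0.623180 ≈ 0.3910

P(cardholder travelling abroad | fraud alert, genuine card theft, ¬merchant miscoding) ≈ 0.3910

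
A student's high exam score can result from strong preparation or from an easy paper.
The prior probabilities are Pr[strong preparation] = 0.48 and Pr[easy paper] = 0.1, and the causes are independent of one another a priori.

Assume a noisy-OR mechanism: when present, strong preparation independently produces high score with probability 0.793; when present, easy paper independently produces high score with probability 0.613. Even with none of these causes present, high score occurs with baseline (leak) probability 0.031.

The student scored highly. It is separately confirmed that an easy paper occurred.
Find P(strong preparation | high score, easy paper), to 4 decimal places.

P(strong preparation | high score, easy paper) ≈ 0.5767

Under noisy-OR, P(high score | causes) = 1 − (1−0.031)·∏(1−qᵢ) over the active causes.
By total probability over both values of strong preparation:
  P(high score | easy paper) = 0.624997*0.52 + 0.922374*0.48
        = 0.324998 + 0.442740 = 0.767738
Configurations with strong preparation contribute 0.442740, so
  P(strong preparation | high score, easy paper) = 0.442740 / 0.767738 ≈ 0.5767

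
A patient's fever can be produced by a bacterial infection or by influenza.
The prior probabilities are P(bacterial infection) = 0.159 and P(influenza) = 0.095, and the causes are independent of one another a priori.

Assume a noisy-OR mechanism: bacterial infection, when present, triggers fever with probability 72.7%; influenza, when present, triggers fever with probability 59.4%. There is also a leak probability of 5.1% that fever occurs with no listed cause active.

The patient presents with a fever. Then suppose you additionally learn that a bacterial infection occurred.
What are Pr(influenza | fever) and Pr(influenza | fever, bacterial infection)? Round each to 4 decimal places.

Under noisy-OR, P(fever | causes) = 1 − (1−0.051)·∏(1−qᵢ) over the active causes.
P(fever) = 0.051*0.841*0.905 + 0.614706*0.841*0.095 + 0.740923*0.159*0.905 + 0.894815*0.159*0.095 = 0.038816 + 0.049112 + 0.106615 + 0.013516 = 0.208059
Of this, 0.062628 comes from 0.049112 + 0.013516 (the influenza=true cases).
Hence the posterior is 0.062628/0.208059 ≈ 0.3010.

With the extra evidence:
P(fever | bacterial infection) = 0.740923·0.905 + 0.894815·0.095 = 0.670535 + 0.085007 = 0.755542
Of this, 0.085007 comes from 0.894815·0.095 (the influenza=true cases).
So P(influenza | fever, bacterial infection) = 0.085007/0.755542 ≈ 0.1125.
This is intercausal reasoning (explaining away): once bacterial infection accounts for the fever, influenza becomes less likely.

Pr(influenza | fever) ≈ 0.3010; Pr(influenza | fever, bacterial infection) ≈ 0.1125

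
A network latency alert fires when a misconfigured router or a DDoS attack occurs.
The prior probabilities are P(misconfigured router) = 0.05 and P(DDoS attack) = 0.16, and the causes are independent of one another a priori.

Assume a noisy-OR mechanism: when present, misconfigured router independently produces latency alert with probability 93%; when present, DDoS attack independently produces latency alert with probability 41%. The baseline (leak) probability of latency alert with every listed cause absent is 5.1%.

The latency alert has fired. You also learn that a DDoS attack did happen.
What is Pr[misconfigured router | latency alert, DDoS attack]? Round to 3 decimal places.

Under noisy-OR, P(latency alert | causes) = 1 − (1−0.051)·∏(1−qᵢ) over the active causes.
P(latency alert | DDoS attack) = 0.44009*0.95 + 0.960806*0.05 = 0.418085 + 0.048040 = 0.466125
Of this, 0.048040 comes from 0.960806*0.05 (the misconfigured router=true cases).
Hence the posterior is 0.048040/0.466125 ≈ 0.103.

Pr[misconfigured router | latency alert, DDoS attack] ≈ 0.103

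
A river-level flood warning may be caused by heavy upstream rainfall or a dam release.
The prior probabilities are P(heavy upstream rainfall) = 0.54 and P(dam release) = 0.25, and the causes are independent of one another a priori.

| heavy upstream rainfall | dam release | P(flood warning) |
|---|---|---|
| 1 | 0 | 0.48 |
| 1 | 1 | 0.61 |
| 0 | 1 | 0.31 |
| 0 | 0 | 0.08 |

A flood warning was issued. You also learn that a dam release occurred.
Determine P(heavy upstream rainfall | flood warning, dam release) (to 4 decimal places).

P(heavy upstream rainfall | flood warning, dam release) ≈ 0.6979

Sum P(flood warning|·) weighted by the priors over both values of heavy upstream rainfall:
  P(flood warning | dam release) = 0.31·0.46 + 0.61·0.54
        = 0.142600 + 0.329400 = 0.472000
The terms with heavy upstream rainfall present sum to 0.329400, so
  P(heavy upstream rainfall | flood warning, dam release) = 0.329400 / 0.472000 ≈ 0.6979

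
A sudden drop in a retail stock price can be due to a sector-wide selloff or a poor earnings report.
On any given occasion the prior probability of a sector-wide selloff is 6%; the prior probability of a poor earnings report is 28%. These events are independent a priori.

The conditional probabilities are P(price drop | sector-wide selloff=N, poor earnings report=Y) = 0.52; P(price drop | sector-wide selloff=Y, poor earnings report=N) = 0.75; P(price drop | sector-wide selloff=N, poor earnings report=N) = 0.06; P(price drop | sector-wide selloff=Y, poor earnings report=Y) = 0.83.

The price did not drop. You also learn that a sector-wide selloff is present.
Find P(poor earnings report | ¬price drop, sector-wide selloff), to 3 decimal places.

Numerator (weight on configurations with poor earnings report): 0.17·0.28 = 0.047600
Normalizer over all consistent configurations: 0.25·0.72 + 0.17·0.28 = 0.227600
Posterior = 0.047600 / 0.227600 ≈ 0.209

P(poor earnings report | ¬price drop, sector-wide selloff) ≈ 0.209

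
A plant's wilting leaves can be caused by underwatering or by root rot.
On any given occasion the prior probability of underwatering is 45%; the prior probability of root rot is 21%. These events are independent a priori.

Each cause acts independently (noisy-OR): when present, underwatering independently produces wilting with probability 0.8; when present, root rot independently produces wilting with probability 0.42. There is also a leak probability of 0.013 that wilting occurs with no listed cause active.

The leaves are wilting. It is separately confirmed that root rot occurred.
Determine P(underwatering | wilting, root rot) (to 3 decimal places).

P(underwatering | wilting, root rot) ≈ 0.629

Under noisy-OR, P(wilting | causes) = 1 − (1−0.013)·∏(1−qᵢ) over the active causes.
Weight on underwatering=true, given the evidence: 0.885508×0.45 = 0.398479
Normalizer over all consistent configurations: 0.42754×0.55 + 0.885508×0.45 = 0.633626
Posterior = 0.398479 / 0.633626 ≈ 0.629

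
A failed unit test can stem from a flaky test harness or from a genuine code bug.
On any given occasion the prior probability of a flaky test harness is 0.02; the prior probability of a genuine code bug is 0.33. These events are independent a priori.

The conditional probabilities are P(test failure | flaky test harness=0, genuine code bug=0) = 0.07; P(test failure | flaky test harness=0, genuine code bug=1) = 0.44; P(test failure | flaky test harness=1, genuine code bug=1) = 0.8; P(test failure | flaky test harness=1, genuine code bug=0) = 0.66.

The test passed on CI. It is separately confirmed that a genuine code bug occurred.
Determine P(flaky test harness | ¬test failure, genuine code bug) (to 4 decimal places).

P(¬test failure | genuine code bug) = 0.56·0.98 + 0.2·0.02 = 0.548800 + 0.004000 = 0.552800
The flaky test harness-present share is 0.2·0.02 = 0.004000.
P(flaky test harness | ¬test failure, genuine code bug) = 0.004000 / 0.552800 ≈ 0.0072

P(flaky test harness | ¬test failure, genuine code bug) ≈ 0.0072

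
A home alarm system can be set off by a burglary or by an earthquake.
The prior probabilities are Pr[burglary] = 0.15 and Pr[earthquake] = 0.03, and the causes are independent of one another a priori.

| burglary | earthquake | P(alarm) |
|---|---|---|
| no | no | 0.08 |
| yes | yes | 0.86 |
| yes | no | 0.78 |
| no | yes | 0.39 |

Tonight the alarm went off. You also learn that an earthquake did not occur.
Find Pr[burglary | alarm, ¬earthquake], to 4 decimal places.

Weight on burglary=true, given the evidence: 0.78*0.15 = 0.117000
Normalizer over all consistent configurations: 0.08*0.85 + 0.78*0.15 = 0.185000
P(burglary | alarm, ¬earthquake) = 0.117000/0.185000 ≈ 0.6324

Pr[burglary | alarm, ¬earthquake] ≈ 0.6324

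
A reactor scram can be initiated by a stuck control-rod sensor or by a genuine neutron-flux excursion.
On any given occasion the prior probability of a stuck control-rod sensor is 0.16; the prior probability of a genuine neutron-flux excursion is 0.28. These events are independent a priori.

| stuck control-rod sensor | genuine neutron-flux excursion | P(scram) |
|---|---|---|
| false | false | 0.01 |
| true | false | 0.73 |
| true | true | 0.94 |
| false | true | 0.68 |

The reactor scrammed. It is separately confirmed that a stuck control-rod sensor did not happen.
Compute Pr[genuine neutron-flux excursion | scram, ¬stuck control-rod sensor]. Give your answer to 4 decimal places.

Pr[genuine neutron-flux excursion | scram, ¬stuck control-rod sensor] ≈ 0.9636

Sum P(scram|·) weighted by the priors over both values of genuine neutron-flux excursion:
  P(scram | ¬stuck control-rod sensor) = 0.01·0.72 + 0.68·0.28
        = 0.007200 + 0.190400 = 0.197600
Configurations with genuine neutron-flux excursion contribute 0.190400, so
  P(genuine neutron-flux excursion | scram, ¬stuck control-rod sensor) = 0.190400 / 0.197600 ≈ 0.9636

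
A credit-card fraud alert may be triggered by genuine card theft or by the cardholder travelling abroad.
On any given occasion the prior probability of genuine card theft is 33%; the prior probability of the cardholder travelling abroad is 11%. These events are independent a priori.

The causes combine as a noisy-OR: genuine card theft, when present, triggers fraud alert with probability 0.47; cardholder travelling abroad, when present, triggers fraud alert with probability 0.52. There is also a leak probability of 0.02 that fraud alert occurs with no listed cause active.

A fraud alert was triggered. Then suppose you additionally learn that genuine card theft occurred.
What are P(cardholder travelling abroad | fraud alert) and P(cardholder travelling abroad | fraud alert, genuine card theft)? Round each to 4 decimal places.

Under noisy-OR, P(fraud alert | causes) = 1 − (1−0.02)·∏(1−qᵢ) over the active causes.
For the numerator, keep only cardholder travelling abroad=true terms: 0.039032 + 0.027250 = 0.066282
Normalizer over all consistent configurations: 0.02*0.67*0.89 + 0.5296*0.67*0.11 + 0.4806*0.33*0.89 + 0.750688*0.33*0.11 = 0.219360
P(cardholder travelling abroad | fraud alert) = 0.066282/0.219360 ≈ 0.3022

Now also conditioning on genuine card theft=true:
P(fraud alert | genuine card theft) = 0.4806·0.89 + 0.750688·0.11 = 0.427734 + 0.082576 = 0.510310
Restricting to configurations with cardholder travelling abroad present: 0.750688·0.11 = 0.082576.
P(cardholder travelling abroad | fraud alert, genuine card theft) = 0.082576 / 0.510310 ≈ 0.1618

P(cardholder travelling abroad | fraud alert) ≈ 0.3022; P(cardholder travelling abroad | fraud alert, genuine card theft) ≈ 0.1618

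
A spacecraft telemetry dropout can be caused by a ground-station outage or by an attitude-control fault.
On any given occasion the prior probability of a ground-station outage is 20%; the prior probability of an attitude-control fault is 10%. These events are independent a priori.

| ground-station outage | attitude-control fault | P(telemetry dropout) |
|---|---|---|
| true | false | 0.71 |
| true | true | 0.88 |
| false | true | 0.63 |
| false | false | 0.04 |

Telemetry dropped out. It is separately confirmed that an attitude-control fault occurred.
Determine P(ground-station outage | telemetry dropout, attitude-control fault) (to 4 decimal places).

P(ground-station outage | telemetry dropout, attitude-control fault) ≈ 0.2588

Sum P(telemetry dropout|·) weighted by the priors over both values of ground-station outage:
  P(telemetry dropout | attitude-control fault) = 0.63*0.8 + 0.88*0.2
        = 0.504000 + 0.176000 = 0.680000
The terms with ground-station outage present sum to 0.176000, so
  P(ground-station outage | telemetry dropout, attitude-control fault) = 0.176000 / 0.680000 ≈ 0.2588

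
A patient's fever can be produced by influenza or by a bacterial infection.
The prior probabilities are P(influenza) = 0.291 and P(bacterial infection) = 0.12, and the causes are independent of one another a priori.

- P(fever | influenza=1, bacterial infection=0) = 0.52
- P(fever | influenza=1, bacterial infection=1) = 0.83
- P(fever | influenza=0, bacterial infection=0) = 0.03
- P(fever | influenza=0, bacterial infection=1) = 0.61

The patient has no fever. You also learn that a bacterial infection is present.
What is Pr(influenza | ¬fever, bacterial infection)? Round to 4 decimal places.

By total probability over both values of influenza:
  P(¬fever | bacterial infection) = 0.39·0.709 + 0.17·0.291
        = 0.276510 + 0.049470 = 0.325980
The terms with influenza present sum to 0.049470, so
  P(influenza | ¬fever, bacterial infection) = 0.049470 / 0.325980 ≈ 0.1518

Pr(influenza | ¬fever, bacterial infection) ≈ 0.1518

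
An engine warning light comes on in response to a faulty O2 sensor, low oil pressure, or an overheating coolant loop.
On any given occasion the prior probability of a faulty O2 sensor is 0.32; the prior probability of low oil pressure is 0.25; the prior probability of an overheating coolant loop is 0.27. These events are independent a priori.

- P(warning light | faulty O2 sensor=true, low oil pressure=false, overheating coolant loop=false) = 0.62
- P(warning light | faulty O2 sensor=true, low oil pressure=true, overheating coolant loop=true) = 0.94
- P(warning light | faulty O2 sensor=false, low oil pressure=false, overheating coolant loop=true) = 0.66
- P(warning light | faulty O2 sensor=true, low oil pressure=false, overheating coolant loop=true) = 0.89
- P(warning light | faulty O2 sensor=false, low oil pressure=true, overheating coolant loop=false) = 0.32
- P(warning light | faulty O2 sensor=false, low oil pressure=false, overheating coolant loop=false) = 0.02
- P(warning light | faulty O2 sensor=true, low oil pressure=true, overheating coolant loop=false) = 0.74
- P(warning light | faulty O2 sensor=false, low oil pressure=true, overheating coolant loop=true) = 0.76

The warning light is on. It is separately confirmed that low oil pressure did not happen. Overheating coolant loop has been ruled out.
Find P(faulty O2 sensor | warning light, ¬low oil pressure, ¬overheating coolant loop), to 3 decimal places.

P(warning light | ¬low oil pressure, ¬overheating coolant loop) = 0.02×0.68 + 0.62×0.32 = 0.013600 + 0.198400 = 0.212000
The faulty O2 sensor-present share is 0.62×0.32 = 0.198400.
Hence the posterior is 0.198400/0.212000 ≈ 0.936.

P(faulty O2 sensor | warning light, ¬low oil pressure, ¬overheating coolant loop) ≈ 0.936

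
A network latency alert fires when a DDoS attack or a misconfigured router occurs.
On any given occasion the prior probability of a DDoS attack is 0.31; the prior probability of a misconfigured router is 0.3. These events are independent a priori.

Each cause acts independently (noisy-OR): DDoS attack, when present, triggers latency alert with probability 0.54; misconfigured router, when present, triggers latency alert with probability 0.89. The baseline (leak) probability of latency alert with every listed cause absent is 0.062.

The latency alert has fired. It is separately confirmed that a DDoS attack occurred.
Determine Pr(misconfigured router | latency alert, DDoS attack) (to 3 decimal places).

Under noisy-OR, P(latency alert | causes) = 1 − (1−0.062)·∏(1−qᵢ) over the active causes.
P(latency alert | DDoS attack) = 0.56852·0.7 + 0.952537·0.3 = 0.397964 + 0.285761 = 0.683725
Of this, 0.285761 comes from 0.952537·0.3 (the misconfigured router=true cases).
P(misconfigured router | latency alert, DDoS attack) = 0.285761 / 0.683725 ≈ 0.418

Pr(misconfigured router | latency alert, DDoS attack) ≈ 0.418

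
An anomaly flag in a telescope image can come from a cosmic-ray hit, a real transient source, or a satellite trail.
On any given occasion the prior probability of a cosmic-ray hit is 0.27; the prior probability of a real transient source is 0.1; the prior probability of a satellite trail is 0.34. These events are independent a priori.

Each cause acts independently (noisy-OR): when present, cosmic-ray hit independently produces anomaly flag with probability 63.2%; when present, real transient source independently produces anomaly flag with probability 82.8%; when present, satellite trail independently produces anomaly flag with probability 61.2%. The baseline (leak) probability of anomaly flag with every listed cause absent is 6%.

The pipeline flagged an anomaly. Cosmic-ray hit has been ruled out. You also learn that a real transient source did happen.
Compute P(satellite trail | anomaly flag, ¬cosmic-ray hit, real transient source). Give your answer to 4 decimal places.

P(satellite trail | anomaly flag, ¬cosmic-ray hit, real transient source) ≈ 0.3655

Under noisy-OR, P(anomaly flag | causes) = 1 − (1−0.06)·∏(1−qᵢ) over the active causes.
By total probability over both values of satellite trail:
  P(anomaly flag | ¬cosmic-ray hit, real transient source) = 0.83832·0.66 + 0.937268·0.34
        = 0.553291 + 0.318671 = 0.871962
The terms with satellite trail present sum to 0.318671, so
  P(satellite trail | anomaly flag, ¬cosmic-ray hit, real transient source) = 0.318671 / 0.871962 ≈ 0.3655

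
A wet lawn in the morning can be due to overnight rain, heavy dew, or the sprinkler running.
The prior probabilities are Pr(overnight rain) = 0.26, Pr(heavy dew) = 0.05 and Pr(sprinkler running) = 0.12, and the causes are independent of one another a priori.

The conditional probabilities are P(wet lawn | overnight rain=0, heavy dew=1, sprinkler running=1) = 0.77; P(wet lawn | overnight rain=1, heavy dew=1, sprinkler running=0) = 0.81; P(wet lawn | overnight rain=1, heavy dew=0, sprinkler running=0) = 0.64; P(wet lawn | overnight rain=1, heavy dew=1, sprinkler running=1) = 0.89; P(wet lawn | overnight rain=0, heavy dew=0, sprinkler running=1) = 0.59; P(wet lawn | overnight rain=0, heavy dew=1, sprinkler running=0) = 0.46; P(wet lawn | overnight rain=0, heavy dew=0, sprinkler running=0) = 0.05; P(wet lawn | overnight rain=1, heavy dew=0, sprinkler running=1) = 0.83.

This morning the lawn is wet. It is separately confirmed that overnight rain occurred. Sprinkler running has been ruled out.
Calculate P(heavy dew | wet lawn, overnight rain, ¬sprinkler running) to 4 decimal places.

For the numerator, keep only heavy dew=true terms: 0.81·0.05 = 0.040500
Denominator P(wet lawn | overnight rain, ¬sprinkler running): 0.64·0.95 + 0.81·0.05 = 0.648500
Posterior = 0.040500 / 0.648500 ≈ 0.0625

P(heavy dew | wet lawn, overnight rain, ¬sprinkler running) ≈ 0.0625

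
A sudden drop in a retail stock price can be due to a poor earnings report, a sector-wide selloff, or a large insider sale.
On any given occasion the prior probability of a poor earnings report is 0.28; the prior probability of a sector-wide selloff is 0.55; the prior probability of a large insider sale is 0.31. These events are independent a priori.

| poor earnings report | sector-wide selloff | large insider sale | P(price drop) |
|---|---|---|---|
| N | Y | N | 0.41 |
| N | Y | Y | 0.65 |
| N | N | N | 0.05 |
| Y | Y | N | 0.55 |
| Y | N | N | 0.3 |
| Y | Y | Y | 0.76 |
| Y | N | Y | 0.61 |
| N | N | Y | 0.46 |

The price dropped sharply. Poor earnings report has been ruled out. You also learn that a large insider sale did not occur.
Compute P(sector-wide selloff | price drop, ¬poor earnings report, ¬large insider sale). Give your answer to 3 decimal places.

P(sector-wide selloff | price drop, ¬poor earnings report, ¬large insider sale) ≈ 0.909

Weight on sector-wide selloff=true, given the evidence: 0.41·0.55 = 0.225500
Normalizer over all consistent configurations: 0.05·0.45 + 0.41·0.55 = 0.248000
P(sector-wide selloff | price drop, ¬poor earnings report, ¬large insider sale) = 0.225500/0.248000 ≈ 0.909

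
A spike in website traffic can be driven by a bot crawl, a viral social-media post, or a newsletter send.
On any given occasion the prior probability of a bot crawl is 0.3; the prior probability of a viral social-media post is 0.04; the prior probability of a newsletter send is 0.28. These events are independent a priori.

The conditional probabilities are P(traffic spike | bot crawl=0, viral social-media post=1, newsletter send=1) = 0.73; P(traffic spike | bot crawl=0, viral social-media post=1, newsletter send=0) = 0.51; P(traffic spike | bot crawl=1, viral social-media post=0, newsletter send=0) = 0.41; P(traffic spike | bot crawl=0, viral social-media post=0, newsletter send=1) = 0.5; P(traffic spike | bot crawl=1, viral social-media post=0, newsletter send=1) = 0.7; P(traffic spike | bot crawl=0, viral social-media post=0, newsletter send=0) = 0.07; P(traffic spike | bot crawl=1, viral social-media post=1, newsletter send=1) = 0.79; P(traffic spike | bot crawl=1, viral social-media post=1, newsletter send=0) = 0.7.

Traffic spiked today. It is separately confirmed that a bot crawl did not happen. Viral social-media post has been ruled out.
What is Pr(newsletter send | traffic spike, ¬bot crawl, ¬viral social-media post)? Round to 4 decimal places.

Pr(newsletter send | traffic spike, ¬bot crawl, ¬viral social-media post) ≈ 0.7353

Weight on newsletter send=true, given the evidence: 0.5×0.28 = 0.140000
The normalizing constant is 0.07×0.72 + 0.5×0.28 = 0.190400
Posterior = 0.140000 / 0.190400 ≈ 0.7353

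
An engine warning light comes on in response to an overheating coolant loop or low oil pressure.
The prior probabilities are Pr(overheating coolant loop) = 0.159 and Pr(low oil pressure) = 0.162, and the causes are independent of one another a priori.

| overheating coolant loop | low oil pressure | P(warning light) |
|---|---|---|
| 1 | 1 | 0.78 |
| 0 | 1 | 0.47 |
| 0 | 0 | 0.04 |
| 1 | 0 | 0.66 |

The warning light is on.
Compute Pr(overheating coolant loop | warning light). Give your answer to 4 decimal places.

Pr(overheating coolant loop | warning light) ≈ 0.5395

P(warning light) = 0.04×0.841×0.838 + 0.47×0.841×0.162 + 0.66×0.159×0.838 + 0.78×0.159×0.162 = 0.028190 + 0.064034 + 0.087940 + 0.020091 = 0.200255
Restricting to configurations with overheating coolant loop present: 0.087940 + 0.020091 = 0.108031.
So P(overheating coolant loop | warning light) = 0.108031/0.200255 ≈ 0.5395.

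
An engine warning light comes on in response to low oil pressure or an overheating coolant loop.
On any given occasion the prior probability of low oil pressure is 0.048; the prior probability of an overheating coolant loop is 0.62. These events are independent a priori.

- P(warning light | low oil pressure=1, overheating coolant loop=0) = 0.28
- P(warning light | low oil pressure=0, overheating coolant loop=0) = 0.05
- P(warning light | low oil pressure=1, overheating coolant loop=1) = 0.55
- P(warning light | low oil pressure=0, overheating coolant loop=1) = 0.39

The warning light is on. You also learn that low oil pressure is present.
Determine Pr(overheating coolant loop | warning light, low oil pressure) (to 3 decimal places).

For the numerator, keep only overheating coolant loop=true terms: 0.55*0.62 = 0.341000
The normalizing constant is 0.28*0.38 + 0.55*0.62 = 0.447400
Posterior = 0.341000 / 0.447400 ≈ 0.762

Pr(overheating coolant loop | warning light, low oil pressure) ≈ 0.762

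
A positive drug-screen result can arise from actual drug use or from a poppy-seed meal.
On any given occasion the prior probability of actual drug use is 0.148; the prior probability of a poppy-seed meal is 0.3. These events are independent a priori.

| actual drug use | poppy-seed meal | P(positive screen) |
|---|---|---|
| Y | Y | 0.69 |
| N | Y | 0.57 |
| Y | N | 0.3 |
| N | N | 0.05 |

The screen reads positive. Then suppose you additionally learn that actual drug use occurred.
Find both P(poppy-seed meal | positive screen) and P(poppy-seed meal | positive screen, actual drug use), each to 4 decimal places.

P(poppy-seed meal | positive screen) ≈ 0.7433; P(poppy-seed meal | positive screen, actual drug use) ≈ 0.4964

P(positive screen) = 0.05×0.852×0.7 + 0.57×0.852×0.3 + 0.3×0.148×0.7 + 0.69×0.148×0.3 = 0.029820 + 0.145692 + 0.031080 + 0.030636 = 0.237228
The poppy-seed meal-present share is 0.145692 + 0.030636 = 0.176328.
Hence the posterior is 0.176328/0.237228 ≈ 0.7433.

With the extra evidence:
P(positive screen | actual drug use) = 0.3*0.7 + 0.69*0.3 = 0.210000 + 0.207000 = 0.417000
Restricting to configurations with poppy-seed meal present: 0.69*0.3 = 0.207000.
P(poppy-seed meal | positive screen, actual drug use) = 0.207000 / 0.417000 ≈ 0.4964
Conditioning on actual drug use lowers the posterior on poppy-seed meal: the classic explaining-away effect in a common-effect structure.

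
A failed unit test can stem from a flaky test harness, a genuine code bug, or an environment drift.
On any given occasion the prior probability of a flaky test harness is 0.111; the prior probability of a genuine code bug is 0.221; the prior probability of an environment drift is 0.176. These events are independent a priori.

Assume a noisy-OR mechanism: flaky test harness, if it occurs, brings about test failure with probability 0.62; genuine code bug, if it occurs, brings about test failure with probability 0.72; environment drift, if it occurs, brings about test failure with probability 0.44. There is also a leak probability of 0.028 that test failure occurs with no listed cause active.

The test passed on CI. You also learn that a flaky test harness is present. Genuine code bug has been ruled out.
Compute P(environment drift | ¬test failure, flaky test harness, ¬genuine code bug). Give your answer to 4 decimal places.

Under noisy-OR, P(test failure | causes) = 1 − (1−0.028)·∏(1−qᵢ) over the active causes.
P(¬test failure | flaky test harness, ¬genuine code bug) = 0.36936×0.824 + 0.206842×0.176 = 0.304353 + 0.036404 = 0.340757
The environment drift-present share is 0.206842×0.176 = 0.036404.
So P(environment drift | ¬test failure, flaky test harness, ¬genuine code bug) = 0.036404/0.340757 ≈ 0.1068.

P(environment drift | ¬test failure, flaky test harness, ¬genuine code bug) ≈ 0.1068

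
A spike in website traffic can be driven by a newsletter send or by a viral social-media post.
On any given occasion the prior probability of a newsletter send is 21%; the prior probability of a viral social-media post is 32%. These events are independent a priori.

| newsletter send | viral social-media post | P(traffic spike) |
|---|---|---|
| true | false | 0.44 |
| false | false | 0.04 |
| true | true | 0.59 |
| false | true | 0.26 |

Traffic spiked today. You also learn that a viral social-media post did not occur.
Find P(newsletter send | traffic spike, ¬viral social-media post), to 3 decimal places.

Numerator (weight on configurations with newsletter send): 0.44×0.21 = 0.092400
Denominator P(traffic spike | ¬viral social-media post): 0.04×0.79 + 0.44×0.21 = 0.124000
P(newsletter send | traffic spike, ¬viral social-media post) = 0.092400/0.124000 ≈ 0.745

P(newsletter send | traffic spike, ¬viral social-media post) ≈ 0.745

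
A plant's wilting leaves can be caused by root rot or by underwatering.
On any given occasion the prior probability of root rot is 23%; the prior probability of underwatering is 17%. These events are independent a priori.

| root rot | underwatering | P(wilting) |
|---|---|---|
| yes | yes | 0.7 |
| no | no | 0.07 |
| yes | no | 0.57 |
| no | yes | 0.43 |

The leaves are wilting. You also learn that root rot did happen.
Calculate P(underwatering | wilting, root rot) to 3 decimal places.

For the numerator, keep only underwatering=true terms: 0.7×0.17 = 0.119000
The normalizing constant is 0.57×0.83 + 0.7×0.17 = 0.592100
Posterior = 0.119000 / 0.592100 ≈ 0.201

P(underwatering | wilting, root rot) ≈ 0.201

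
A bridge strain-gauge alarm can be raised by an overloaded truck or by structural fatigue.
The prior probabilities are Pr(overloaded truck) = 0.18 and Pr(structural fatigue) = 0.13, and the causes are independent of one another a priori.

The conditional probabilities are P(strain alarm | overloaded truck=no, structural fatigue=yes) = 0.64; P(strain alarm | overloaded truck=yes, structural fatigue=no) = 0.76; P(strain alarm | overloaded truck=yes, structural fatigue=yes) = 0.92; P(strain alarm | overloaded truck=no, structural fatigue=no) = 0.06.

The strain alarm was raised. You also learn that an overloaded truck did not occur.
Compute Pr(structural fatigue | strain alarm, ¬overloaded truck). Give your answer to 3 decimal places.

Numerator (weight on configurations with structural fatigue): 0.64·0.13 = 0.083200
Normalizer over all consistent configurations: 0.06·0.87 + 0.64·0.13 = 0.135400
Posterior = 0.083200 / 0.135400 ≈ 0.614

Pr(structural fatigue | strain alarm, ¬overloaded truck) ≈ 0.614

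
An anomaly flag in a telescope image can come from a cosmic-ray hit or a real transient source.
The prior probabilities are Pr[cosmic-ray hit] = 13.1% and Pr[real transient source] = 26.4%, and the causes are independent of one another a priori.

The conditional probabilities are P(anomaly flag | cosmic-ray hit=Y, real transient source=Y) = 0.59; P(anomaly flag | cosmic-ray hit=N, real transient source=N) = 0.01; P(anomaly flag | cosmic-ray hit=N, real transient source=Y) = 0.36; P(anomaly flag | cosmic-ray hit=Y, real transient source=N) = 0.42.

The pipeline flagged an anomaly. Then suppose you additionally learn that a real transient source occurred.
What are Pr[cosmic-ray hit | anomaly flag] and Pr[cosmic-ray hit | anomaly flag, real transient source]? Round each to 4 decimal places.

Numerator (weight on configurations with cosmic-ray hit): 0.040495 + 0.020405 = 0.060900
Denominator P(anomaly flag): 0.01×0.869×0.736 + 0.36×0.869×0.264 + 0.42×0.131×0.736 + 0.59×0.131×0.264 = 0.149886
P(cosmic-ray hit | anomaly flag) = 0.060900/0.149886 ≈ 0.4063

With the extra evidence:
By total probability over both values of cosmic-ray hit:
  P(anomaly flag | real transient source) = 0.36×0.869 + 0.59×0.131
        = 0.312840 + 0.077290 = 0.390130
Keeping only the cosmic-ray hit-present terms gives 0.077290, so
  P(cosmic-ray hit | anomaly flag, real transient source) = 0.077290 / 0.390130 ≈ 0.1981
This is intercausal reasoning (explaining away): once real transient source accounts for the anomaly flag, cosmic-ray hit becomes less likely.

Pr[cosmic-ray hit | anomaly flag] ≈ 0.4063; Pr[cosmic-ray hit | anomaly flag, real transient source] ≈ 0.1981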